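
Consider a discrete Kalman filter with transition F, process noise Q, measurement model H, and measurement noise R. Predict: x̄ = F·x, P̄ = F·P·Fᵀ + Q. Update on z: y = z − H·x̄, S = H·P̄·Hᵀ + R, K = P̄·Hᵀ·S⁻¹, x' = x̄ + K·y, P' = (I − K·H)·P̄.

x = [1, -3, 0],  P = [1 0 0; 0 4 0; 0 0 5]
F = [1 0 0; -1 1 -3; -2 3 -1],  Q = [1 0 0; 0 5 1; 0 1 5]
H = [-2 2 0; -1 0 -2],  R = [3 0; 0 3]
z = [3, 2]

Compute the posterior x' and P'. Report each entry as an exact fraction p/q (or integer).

x' = [8277/10733, 24255/10733, -16349/10733]
P' = [59278/32199 57871/32199 -29258/32199; 57871/32199 80170/32199 -28280/32199; -29258/32199 -28280/32199 38050/32199]

x̄ = F·x = [1, -4, -11]
P̄ = F·P·Fᵀ + Q = [2 -1 -2; -1 55 30; -2 30 50]
y = z − H·x̄ = [13, -19]
S = H·P̄·Hᵀ + R = [239 -122; -122 197]
K = P̄·Hᵀ·S⁻¹ = [-938/32199 -254/32199; 14866/32199 -437/32199; 652/32199 -15614/32199]
x' = x̄ + K·y = [8277/10733, 24255/10733, -16349/10733]
P' = (I − K·H)·P̄ = [59278/32199 57871/32199 -29258/32199; 57871/32199 80170/32199 -28280/32199; -29258/32199 -28280/32199 38050/32199]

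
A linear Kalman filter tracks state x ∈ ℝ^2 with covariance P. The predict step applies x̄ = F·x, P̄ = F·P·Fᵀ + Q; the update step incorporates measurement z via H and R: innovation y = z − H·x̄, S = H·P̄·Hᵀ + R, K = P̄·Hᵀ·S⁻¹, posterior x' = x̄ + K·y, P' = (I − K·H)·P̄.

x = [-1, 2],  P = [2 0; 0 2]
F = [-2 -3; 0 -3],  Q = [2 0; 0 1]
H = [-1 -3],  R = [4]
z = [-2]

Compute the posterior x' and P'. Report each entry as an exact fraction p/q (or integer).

x̄ = F·x = [-4, -6]
P̄ = F·P·Fᵀ + Q = [28 18; 18 19]
y = z − H·x̄ = [-24]
S = H·P̄·Hᵀ + R = [311]
K = P̄·Hᵀ·S⁻¹ = [-82/311; -75/311]
x' = x̄ + K·y = [724/311, -66/311]
P' = (I − K·H)·P̄ = [1984/311 -552/311; -552/311 284/311]

x' = [724/311, -66/311]
P' = [1984/311 -552/311; -552/311 284/311]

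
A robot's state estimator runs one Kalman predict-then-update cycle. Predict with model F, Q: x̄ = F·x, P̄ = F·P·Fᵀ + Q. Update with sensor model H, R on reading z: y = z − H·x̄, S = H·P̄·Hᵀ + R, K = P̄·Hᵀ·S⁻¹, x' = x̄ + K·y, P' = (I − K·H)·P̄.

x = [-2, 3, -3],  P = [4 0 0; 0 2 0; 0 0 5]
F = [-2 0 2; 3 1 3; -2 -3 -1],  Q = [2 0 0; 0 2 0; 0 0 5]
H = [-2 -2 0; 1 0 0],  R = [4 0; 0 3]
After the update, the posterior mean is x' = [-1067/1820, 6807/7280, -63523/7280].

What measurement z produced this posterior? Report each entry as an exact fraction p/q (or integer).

x̄ = F·x = [-2, -12, -2]
P̄ = F·P·Fᵀ + Q = [38 6 6; 6 85 -45; 6 -45 44]
S = H·P̄·Hᵀ + R = [544 -88; -88 41]
K = P̄·Hᵀ·S⁻¹ = [-33/1820 404/455; -3467/7280 -797/910; 1863/7280 633/910]
x' − x̄ = [2573/1820, 94167/7280, -48963/7280] = K·y
y = (KᵀK)⁻¹·Kᵀ·(x' − x̄) = [-29, 1]
z = y + H·x̄ = [-29, 1] + [28, -2] = [-1, -1]

z = [-1, -1]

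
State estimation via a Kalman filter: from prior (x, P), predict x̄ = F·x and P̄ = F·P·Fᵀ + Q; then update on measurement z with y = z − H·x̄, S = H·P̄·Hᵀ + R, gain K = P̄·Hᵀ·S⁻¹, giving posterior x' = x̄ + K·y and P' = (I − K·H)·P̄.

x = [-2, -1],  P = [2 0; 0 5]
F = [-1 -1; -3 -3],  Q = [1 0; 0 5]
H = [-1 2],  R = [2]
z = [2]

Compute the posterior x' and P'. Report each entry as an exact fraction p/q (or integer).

x' = [76/99, 287/198]
P' = [214/99 124/99; 124/99 239/198]

x̄ = F·x = [3, 9]
P̄ = F·P·Fᵀ + Q = [8 21; 21 68]
y = z − H·x̄ = [-13]
S = H·P̄·Hᵀ + R = [198]
K = P̄·Hᵀ·S⁻¹ = [17/99; 115/198]
x' = x̄ + K·y = [76/99, 287/198]
P' = (I − K·H)·P̄ = [214/99 124/99; 124/99 239/198]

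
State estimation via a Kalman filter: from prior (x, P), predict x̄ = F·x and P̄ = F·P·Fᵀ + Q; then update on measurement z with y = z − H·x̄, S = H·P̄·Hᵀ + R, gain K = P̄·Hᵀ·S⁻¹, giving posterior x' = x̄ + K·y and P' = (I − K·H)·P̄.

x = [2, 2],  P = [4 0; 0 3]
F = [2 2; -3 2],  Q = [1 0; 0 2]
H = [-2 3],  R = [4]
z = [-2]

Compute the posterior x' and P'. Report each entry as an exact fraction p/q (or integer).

x' = [1916/357, 342/119]
P' = [5935/357 1298/119; 1298/119 904/119]

x̄ = F·x = [8, -2]
P̄ = F·P·Fᵀ + Q = [29 -12; -12 50]
y = z − H·x̄ = [20]
S = H·P̄·Hᵀ + R = [714]
K = P̄·Hᵀ·S⁻¹ = [-47/357; 29/119]
x' = x̄ + K·y = [1916/357, 342/119]
P' = (I − K·H)·P̄ = [5935/357 1298/119; 1298/119 904/119]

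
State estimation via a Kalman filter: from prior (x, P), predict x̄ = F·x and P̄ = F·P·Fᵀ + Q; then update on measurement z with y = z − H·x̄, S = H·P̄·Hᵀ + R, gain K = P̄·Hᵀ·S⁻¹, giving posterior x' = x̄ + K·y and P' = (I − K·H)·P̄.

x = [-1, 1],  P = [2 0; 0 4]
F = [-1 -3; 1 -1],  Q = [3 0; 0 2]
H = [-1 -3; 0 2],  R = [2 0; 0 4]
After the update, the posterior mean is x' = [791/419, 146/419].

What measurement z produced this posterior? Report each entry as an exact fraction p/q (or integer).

z = [-3, 1]

x̄ = F·x = [-2, -2]
P̄ = F·P·Fᵀ + Q = [41 10; 10 8]
S = H·P̄·Hᵀ + R = [175 -68; -68 36]
K = P̄·Hᵀ·S⁻¹ = [-299/419 -332/419; -34/419 122/419]
x' − x̄ = [1629/419, 984/419] = K·y
y = (KᵀK)⁻¹·Kᵀ·(x' − x̄) = [-11, 5]
z = y + H·x̄ = [-11, 5] + [8, -4] = [-3, 1]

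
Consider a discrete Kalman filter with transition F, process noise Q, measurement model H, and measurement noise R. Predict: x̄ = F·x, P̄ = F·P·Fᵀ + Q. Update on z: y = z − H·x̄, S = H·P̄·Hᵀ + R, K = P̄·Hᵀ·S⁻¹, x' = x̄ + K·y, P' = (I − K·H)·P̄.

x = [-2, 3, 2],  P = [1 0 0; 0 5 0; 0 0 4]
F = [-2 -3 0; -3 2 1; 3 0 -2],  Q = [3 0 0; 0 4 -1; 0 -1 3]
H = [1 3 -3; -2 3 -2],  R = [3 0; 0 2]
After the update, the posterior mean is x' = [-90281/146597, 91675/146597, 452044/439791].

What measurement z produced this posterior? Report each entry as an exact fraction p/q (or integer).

z = [-2, 1]

x̄ = F·x = [-5, 14, -10]
P̄ = F·P·Fᵀ + Q = [52 -24 -6; -24 37 -18; -6 -18 28]
S = H·P̄·Hᵀ + R = [856 715; 715 1111]
K = P̄·Hᵀ·S⁻¹ = [3486/13327 -46318/146597; 522/13327 22035/146597; -8174/39981 19072/439791]
x' − x̄ = [642704/146597, -1960683/146597, 4849954/439791] = K·y
y = (KᵀK)⁻¹·Kᵀ·(x' − x̄) = [-69, -71]
z = y + H·x̄ = [-69, -71] + [67, 72] = [-2, 1]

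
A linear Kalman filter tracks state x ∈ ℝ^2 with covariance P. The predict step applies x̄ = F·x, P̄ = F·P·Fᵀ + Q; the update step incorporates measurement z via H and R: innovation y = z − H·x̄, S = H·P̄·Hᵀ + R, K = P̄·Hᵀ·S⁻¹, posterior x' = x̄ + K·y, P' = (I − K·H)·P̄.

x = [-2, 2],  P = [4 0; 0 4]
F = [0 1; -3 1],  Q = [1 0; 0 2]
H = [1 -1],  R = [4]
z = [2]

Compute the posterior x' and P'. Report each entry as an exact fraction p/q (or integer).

x' = [94/43, 40/43]
P' = [214/43 210/43; 210/43 362/43]

x̄ = F·x = [2, 8]
P̄ = F·P·Fᵀ + Q = [5 4; 4 42]
y = z − H·x̄ = [8]
S = H·P̄·Hᵀ + R = [43]
K = P̄·Hᵀ·S⁻¹ = [1/43; -38/43]
x' = x̄ + K·y = [94/43, 40/43]
P' = (I − K·H)·P̄ = [214/43 210/43; 210/43 362/43]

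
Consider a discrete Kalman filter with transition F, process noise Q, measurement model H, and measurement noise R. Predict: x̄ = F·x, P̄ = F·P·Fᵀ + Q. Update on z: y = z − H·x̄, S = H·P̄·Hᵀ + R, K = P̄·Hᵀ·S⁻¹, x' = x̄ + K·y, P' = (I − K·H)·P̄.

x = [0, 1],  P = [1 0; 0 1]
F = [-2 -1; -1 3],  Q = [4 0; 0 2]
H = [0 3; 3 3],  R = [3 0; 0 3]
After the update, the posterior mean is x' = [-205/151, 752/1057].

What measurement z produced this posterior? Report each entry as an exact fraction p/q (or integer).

x̄ = F·x = [-1, 3]
P̄ = F·P·Fᵀ + Q = [9 -1; -1 12]
S = H·P̄·Hᵀ + R = [111 99; 99 174]
K = P̄·Hᵀ·S⁻¹ = [-46/151 47/151; 333/1057 11/1057]
x' − x̄ = [-54/151, -2419/1057] = K·y
y = (KᵀK)⁻¹·Kᵀ·(x' − x̄) = [-7, -8]
z = y + H·x̄ = [-7, -8] + [9, 6] = [2, -2]

z = [2, -2]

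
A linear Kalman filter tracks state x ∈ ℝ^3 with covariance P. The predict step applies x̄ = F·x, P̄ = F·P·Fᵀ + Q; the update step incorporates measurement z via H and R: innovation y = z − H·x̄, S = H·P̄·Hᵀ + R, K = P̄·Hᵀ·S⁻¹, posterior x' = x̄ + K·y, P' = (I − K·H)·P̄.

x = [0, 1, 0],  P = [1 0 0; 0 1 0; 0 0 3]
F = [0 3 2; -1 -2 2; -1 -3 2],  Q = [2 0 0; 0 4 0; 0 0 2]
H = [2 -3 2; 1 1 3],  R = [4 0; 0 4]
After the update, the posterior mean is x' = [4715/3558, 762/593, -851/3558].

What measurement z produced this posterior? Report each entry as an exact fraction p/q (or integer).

z = [-2, 2]

x̄ = F·x = [3, -2, -3]
P̄ = F·P·Fᵀ + Q = [23 6 3; 6 21 19; 3 19 24]
S = H·P̄·Hᵀ + R = [105 12; 12 408]
K = P̄·Hᵀ·S⁻¹ = [559/1779 199/2372; -263/1779 374/1779; -98/1779 1651/7116]
x' − x̄ = [-5959/3558, 1948/593, 9823/3558] = K·y
y = (KᵀK)⁻¹·Kᵀ·(x' − x̄) = [-8, 10]
z = y + H·x̄ = [-8, 10] + [6, -8] = [-2, 2]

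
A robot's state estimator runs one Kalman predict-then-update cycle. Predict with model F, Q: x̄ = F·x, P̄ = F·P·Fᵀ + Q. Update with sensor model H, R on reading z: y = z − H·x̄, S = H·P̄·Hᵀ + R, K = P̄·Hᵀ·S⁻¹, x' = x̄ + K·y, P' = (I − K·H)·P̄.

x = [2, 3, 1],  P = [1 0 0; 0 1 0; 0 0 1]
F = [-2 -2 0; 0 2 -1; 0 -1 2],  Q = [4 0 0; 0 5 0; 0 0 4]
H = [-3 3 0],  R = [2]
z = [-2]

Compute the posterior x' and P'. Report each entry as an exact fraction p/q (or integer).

x' = [-29/17, -307/136, 287/136]
P' = [60/17 58/17 -20/17; 58/17 239/68 -83/68; -20/17 -83/68 531/68]

x̄ = F·x = [-10, 5, -1]
P̄ = F·P·Fᵀ + Q = [12 -4 2; -4 10 -4; 2 -4 9]
y = z − H·x̄ = [-47]
S = H·P̄·Hᵀ + R = [272]
K = P̄·Hᵀ·S⁻¹ = [-3/17; 21/136; -9/136]
x' = x̄ + K·y = [-29/17, -307/136, 287/136]
P' = (I − K·H)·P̄ = [60/17 58/17 -20/17; 58/17 239/68 -83/68; -20/17 -83/68 531/68]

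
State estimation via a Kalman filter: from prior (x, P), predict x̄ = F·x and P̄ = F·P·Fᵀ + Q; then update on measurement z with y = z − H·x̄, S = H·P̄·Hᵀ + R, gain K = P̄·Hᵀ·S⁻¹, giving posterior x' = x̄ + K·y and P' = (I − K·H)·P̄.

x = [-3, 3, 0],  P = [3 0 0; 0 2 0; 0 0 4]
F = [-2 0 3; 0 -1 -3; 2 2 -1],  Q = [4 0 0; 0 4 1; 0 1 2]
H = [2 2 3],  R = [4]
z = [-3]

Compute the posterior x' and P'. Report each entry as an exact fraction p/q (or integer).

x' = [618/73, -789/146, -216/73]
P' = [2996/73 -1848/73 -792/73; -1848/73 4611/146 -279/73; -792/73 -279/73 746/73]

x̄ = F·x = [6, -3, 0]
P̄ = F·P·Fᵀ + Q = [52 -36 -24; -36 42 9; -24 9 26]
y = z − H·x̄ = [-9]
S = H·P̄·Hᵀ + R = [146]
K = P̄·Hᵀ·S⁻¹ = [-20/73; 39/146; 24/73]
x' = x̄ + K·y = [618/73, -789/146, -216/73]
P' = (I − K·H)·P̄ = [2996/73 -1848/73 -792/73; -1848/73 4611/146 -279/73; -792/73 -279/73 746/73]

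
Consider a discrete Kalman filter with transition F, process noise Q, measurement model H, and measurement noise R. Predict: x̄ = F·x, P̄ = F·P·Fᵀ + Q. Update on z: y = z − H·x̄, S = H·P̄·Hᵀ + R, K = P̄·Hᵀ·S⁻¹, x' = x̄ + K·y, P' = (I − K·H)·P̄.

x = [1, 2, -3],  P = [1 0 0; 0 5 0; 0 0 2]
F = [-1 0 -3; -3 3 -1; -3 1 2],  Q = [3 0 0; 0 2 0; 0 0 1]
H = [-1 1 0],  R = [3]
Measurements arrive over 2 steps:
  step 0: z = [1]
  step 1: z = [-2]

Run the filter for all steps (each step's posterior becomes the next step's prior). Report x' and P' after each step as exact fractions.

step 0: x' = [37/5, 537/65, -368/65], P' = [97/5 94/5 -16/5; 94/5 1369/65 -121/65; -16/5 -121/65 654/65]
step 1: x' = [61289/6049, 49320/6049, -154103/6049], P' = [181578/6049 166560/6049 -77686/6049; 166560/6049 169104/6049 -71809/6049; -77686/6049 -71809/6049 878926/6049]

step 0: x̄ = F·x = [8, 6, -7]
step 0: P̄ = F·P·Fᵀ + Q = [22 9 -9; 9 58 20; -9 20 23]
step 0: y = z − H·x̄ = [3]
step 0: S = H·P̄·Hᵀ + R = [65]
step 0: K = P̄·Hᵀ·S⁻¹ = [-1/5; 49/65; 29/65]
step 0: x' = x̄ + K·y = [37/5, 537/65, -368/65]
step 0: P' = (I − K·H)·P̄ = [97/5 94/5 -16/5; 94/5 1369/65 -121/65; -16/5 -121/65 654/65]
step 1: x̄ = F·x = [623/65, 536/65, -1642/65]
step 1: P̄ = F·P·Fᵀ + Q = [6094/65 1088/65 -2456/65; 1088/65 1936/65 -497/65; -2456/65 -497/65 10079/65]
step 1: y = z − H·x̄ = [-43/65]
step 1: S = H·P̄·Hᵀ + R = [6049/65]
step 1: K = P̄·Hᵀ·S⁻¹ = [-5006/6049; 848/6049; 1959/6049]
step 1: x' = x̄ + K·y = [61289/6049, 49320/6049, -154103/6049]
step 1: P' = (I − K·H)·P̄ = [181578/6049 166560/6049 -77686/6049; 166560/6049 169104/6049 -71809/6049; -77686/6049 -71809/6049 878926/6049]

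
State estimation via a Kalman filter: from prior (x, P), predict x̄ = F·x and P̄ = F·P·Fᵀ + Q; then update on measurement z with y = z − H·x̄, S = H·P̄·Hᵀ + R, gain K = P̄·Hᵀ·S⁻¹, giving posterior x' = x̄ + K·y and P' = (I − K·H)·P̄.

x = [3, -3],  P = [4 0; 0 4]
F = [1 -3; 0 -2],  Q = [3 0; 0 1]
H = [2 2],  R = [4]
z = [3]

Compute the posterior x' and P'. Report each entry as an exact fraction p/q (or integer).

x̄ = F·x = [12, 6]
P̄ = F·P·Fᵀ + Q = [43 24; 24 17]
y = z − H·x̄ = [-33]
S = H·P̄·Hᵀ + R = [436]
K = P̄·Hᵀ·S⁻¹ = [67/218; 41/218]
x' = x̄ + K·y = [405/218, -45/218]
P' = (I − K·H)·P̄ = [198/109 -131/109; -131/109 172/109]

x' = [405/218, -45/218]
P' = [198/109 -131/109; -131/109 172/109]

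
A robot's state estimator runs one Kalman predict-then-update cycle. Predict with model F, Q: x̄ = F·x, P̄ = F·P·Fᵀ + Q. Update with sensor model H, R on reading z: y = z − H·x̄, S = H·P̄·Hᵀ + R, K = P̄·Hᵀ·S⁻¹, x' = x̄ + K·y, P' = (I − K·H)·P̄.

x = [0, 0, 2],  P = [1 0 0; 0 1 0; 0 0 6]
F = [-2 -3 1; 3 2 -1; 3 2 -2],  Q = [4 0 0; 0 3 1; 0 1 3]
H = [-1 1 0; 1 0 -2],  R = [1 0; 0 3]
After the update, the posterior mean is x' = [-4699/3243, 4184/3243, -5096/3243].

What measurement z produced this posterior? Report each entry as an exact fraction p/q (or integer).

x̄ = F·x = [2, -2, -4]
P̄ = F·P·Fᵀ + Q = [23 -18 -24; -18 22 26; -24 26 40]
S = H·P̄·Hᵀ + R = [82 -141; -141 282]
K = P̄·Hᵀ·S⁻¹ = [-11/23 41/3243; 10/23 -100/3243; -4/23 -1478/3243]
x' − x̄ = [-11185/3243, 10670/3243, 7876/3243] = K·y
y = (KᵀK)⁻¹·Kᵀ·(x' − x̄) = [7, -8]
z = y + H·x̄ = [7, -8] + [-4, 10] = [3, 2]

z = [3, 2]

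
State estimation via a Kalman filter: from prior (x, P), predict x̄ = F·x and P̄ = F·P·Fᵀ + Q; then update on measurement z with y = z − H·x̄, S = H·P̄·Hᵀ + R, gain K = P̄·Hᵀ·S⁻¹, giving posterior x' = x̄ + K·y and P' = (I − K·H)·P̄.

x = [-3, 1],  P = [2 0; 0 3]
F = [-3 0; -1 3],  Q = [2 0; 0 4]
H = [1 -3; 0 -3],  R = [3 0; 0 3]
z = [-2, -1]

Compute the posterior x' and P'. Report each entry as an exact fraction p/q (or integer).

x̄ = F·x = [9, 6]
P̄ = F·P·Fᵀ + Q = [20 6; 6 33]
y = z − H·x̄ = [7, 17]
S = H·P̄·Hᵀ + R = [284 279; 279 300]
K = P̄·Hᵀ·S⁻¹ = [1874/2453 -1890/2453; -93/2453 -723/2453]
x' = x̄ + K·y = [3065/2453, 1776/2453]
P' = (I − K·H)·P̄ = [11292/2453 1890/2453; 1890/2453 723/2453]

x' = [3065/2453, 1776/2453]
P' = [11292/2453 1890/2453; 1890/2453 723/2453]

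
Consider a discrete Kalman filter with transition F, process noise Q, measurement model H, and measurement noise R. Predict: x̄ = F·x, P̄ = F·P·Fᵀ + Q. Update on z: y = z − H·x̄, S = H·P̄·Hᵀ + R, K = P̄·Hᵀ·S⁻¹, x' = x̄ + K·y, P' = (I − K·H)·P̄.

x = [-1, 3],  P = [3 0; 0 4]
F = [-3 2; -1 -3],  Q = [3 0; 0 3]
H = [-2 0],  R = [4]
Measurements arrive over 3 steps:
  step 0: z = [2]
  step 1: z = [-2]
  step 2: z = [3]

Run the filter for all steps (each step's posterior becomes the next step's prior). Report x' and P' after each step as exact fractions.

step 0: x' = [-37/47, -226/47], P' = [46/47 -15/47; -15/47 1749/47]
step 1: x' = [3695/3889, 15983/3889], P' = [7731/7778 -10461/7778; -10461/7778 292669/7778]
step 2: x' = [-4083839/2793798, -682660/155211], P' = [1389121/1396899 -200672/155211; -200672/155211 1777896/51737]

step 0: x̄ = F·x = [9, -8]
step 0: P̄ = F·P·Fᵀ + Q = [46 -15; -15 42]
step 0: y = z − H·x̄ = [20]
step 0: S = H·P̄·Hᵀ + R = [188]
step 0: K = P̄·Hᵀ·S⁻¹ = [-23/47; 15/94]
step 0: x' = x̄ + K·y = [-37/47, -226/47]
step 0: P' = (I − K·H)·P̄ = [46/47 -15/47; -15/47 1749/47]
step 1: x̄ = F·x = [-341/47, 715/47]
step 1: P̄ = F·P·Fᵀ + Q = [7731/47 -10461/47; -10461/47 15838/47]
step 1: y = z − H·x̄ = [-776/47]
step 1: S = H·P̄·Hᵀ + R = [31112/47]
step 1: K = P̄·Hᵀ·S⁻¹ = [-7731/15556; 10461/15556]
step 1: x' = x̄ + K·y = [3695/3889, 15983/3889]
step 1: P' = (I − K·H)·P̄ = [7731/7778 -10461/7778; -10461/7778 292669/7778]
step 2: x̄ = F·x = [20881/3889, -51644/3889]
step 2: P̄ = F·P·Fᵀ + Q = [1389121/7778 -903024/3889; -903024/3889 1301160/3889]
step 2: y = z − H·x̄ = [53429/3889]
step 2: S = H·P̄·Hᵀ + R = [2793798/3889]
step 2: K = P̄·Hᵀ·S⁻¹ = [-1389121/2793798; 100336/155211]
step 2: x' = x̄ + K·y = [-4083839/2793798, -682660/155211]
step 2: P' = (I − K·H)·P̄ = [1389121/1396899 -200672/155211; -200672/155211 1777896/51737]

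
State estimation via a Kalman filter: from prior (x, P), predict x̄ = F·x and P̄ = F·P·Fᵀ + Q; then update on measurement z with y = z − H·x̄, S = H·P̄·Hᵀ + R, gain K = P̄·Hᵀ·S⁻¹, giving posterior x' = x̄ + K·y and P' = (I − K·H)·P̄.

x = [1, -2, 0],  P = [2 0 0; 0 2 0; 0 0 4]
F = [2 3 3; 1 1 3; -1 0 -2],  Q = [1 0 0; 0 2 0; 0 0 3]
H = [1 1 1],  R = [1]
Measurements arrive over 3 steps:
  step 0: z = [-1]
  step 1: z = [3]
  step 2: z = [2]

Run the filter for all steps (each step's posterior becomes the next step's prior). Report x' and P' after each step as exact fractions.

step 0: x' = [-13/37, 199/111, -92/37], P' = [144/37 28/37 -145/37; 28/37 818/111 -280/37; -145/37 -280/37 414/37]
step 1: x' = [1354/2969, -5068/2969, 11902/2969], P' = [8138/2969 -1801/2969 -4852/2969; -1801/2969 103056/2969 -99279/2969; -4852/2969 -99279/2969 103528/2969]
step 2: x' = [10168/2789, 576088/75303, -225304/25101], P' = [7552/2789 -1613/2789 -4506/2789; -1613/2789 10382128/75303 -3436531/25101; -4506/2789 -3436531/25101 1159546/8367]

step 0: x̄ = F·x = [-4, -1, -1]
step 0: P̄ = F·P·Fᵀ + Q = [63 46 -28; 46 42 -26; -28 -26 21]
step 0: y = z − H·x̄ = [5]
step 0: S = H·P̄·Hᵀ + R = [111]
step 0: K = P̄·Hᵀ·S⁻¹ = [27/37; 62/111; -11/37]
step 0: x' = x̄ + K·y = [-13/37, 199/111, -92/37]
step 0: P' = (I − K·H)·P̄ = [144/37 28/37 -145/37; 28/37 818/111 -280/37; -145/37 -280/37 414/37]
step 1: x̄ = F·x = [-103/37, -668/111, 197/37]
step 1: P̄ = F·P·Fᵀ + Q = [349/37 307/37 -161/37; 307/37 5168/111 -1371/37; -161/37 -1371/37 1331/37]
step 1: y = z − H·x̄ = [719/111]
step 1: S = H·P̄·Hᵀ + R = [2969/111]
step 1: K = P̄·Hᵀ·S⁻¹ = [1485/2969; 1976/2969; -603/2969]
step 1: x' = x̄ + K·y = [1354/2969, -5068/2969, 11902/2969]
step 1: P' = (I − K·H)·P̄ = [8138/2969 -1801/2969 -4852/2969; -1801/2969 103056/2969 -99279/2969; -4852/2969 -99279/2969 103528/2969]
step 2: x̄ = F·x = [23210/2969, 31992/2969, -25158/2969]
step 2: P̄ = F·P·Fᵀ + Q = [27919/2969 13175/2969 -2403/2969; 13175/2969 420496/2969 -404687/2969; -2403/2969 -404687/2969 411749/2969]
step 2: y = z − H·x̄ = [-24106/2969]
step 2: S = H·P̄·Hᵀ + R = [75303/2969]
step 2: K = P̄·Hᵀ·S⁻¹ = [1433/2789; 28984/75303; 1553/25101]
step 2: x' = x̄ + K·y = [10168/2789, 576088/75303, -225304/25101]
step 2: P' = (I − K·H)·P̄ = [7552/2789 -1613/2789 -4506/2789; -1613/2789 10382128/75303 -3436531/25101; -4506/2789 -3436531/25101 1159546/8367]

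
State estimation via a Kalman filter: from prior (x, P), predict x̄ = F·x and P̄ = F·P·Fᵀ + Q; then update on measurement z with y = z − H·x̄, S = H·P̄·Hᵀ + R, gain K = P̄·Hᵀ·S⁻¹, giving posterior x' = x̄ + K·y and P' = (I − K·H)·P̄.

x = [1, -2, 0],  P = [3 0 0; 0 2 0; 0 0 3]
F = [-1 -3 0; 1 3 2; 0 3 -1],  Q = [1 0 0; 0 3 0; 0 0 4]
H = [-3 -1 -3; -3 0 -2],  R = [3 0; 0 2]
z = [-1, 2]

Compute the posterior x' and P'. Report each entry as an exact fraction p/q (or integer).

x̄ = F·x = [5, -5, -6]
P̄ = F·P·Fᵀ + Q = [22 -21 -18; -21 36 12; -18 12 25]
y = z − H·x̄ = [-9, 5]
S = H·P̄·Hᵀ + R = [84 39; 39 84]
K = P̄·Hᵀ·S⁻¹ = [214/615 -319/615; -253/615 403/615; -976/1845 541/1845]
x' = x̄ + K·y = [-446/615, 1217/615, 419/1845]
P' = (I − K·H)·P̄ = [678/205 484/205 -2732/615; 484/205 1382/205 -2581/615; -2732/615 -2581/615 11753/1845]

x' = [-446/615, 1217/615, 419/1845]
P' = [678/205 484/205 -2732/615; 484/205 1382/205 -2581/615; -2732/615 -2581/615 11753/1845]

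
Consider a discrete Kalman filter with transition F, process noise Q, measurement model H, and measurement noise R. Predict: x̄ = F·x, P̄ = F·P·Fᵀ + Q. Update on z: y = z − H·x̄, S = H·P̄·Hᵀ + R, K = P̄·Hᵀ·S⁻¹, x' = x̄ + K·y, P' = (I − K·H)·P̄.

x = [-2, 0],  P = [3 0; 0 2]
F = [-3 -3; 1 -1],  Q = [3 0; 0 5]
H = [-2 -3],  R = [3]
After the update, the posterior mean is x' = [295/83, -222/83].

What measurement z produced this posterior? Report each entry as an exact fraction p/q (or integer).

x̄ = F·x = [6, -2]
P̄ = F·P·Fᵀ + Q = [48 -3; -3 10]
S = H·P̄·Hᵀ + R = [249]
K = P̄·Hᵀ·S⁻¹ = [-29/83; -8/83]
x' − x̄ = [-203/83, -56/83] = K·y
y = (KᵀK)⁻¹·Kᵀ·(x' − x̄) = [7]
z = y + H·x̄ = [7] + [-6] = [1]

z = [1]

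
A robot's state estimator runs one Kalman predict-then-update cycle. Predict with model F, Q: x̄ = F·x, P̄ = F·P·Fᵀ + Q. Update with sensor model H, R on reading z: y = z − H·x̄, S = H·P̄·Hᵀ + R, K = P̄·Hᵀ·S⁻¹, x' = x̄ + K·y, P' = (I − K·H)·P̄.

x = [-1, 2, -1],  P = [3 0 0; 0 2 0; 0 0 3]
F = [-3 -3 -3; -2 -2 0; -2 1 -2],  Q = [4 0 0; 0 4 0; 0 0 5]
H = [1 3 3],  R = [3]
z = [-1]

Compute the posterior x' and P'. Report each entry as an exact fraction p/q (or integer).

x' = [-1664/539, -271/77, 93/22]
P' = [8196/539 6/77 -54/11; 6/77 102/11 -101/11; -54/11 -101/11 241/22]

x̄ = F·x = [0, -2, 6]
P̄ = F·P·Fᵀ + Q = [76 30 30; 30 24 8; 30 8 31]
y = z − H·x̄ = [-13]
S = H·P̄·Hᵀ + R = [1078]
K = P̄·Hᵀ·S⁻¹ = [128/539; 9/77; 3/22]
x' = x̄ + K·y = [-1664/539, -271/77, 93/22]
P' = (I − K·H)·P̄ = [8196/539 6/77 -54/11; 6/77 102/11 -101/11; -54/11 -101/11 241/22]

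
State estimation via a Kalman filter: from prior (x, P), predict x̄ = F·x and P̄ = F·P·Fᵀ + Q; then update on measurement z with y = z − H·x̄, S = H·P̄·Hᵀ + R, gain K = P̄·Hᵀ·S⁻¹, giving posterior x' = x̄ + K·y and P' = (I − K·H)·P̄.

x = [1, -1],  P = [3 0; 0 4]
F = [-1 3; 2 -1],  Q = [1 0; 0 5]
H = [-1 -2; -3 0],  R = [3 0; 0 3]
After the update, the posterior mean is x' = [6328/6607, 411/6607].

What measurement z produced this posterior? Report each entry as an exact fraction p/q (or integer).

z = [-1, -3]

x̄ = F·x = [-4, 3]
P̄ = F·P·Fᵀ + Q = [40 -18; -18 21]
S = H·P̄·Hᵀ + R = [55 12; 12 363]
K = P̄·Hᵀ·S⁻¹ = [-4/6607 -2184/6607; -3120/6607 1086/6607]
x' − x̄ = [32756/6607, -19410/6607] = K·y
y = (KᵀK)⁻¹·Kᵀ·(x' − x̄) = [1, -15]
z = y + H·x̄ = [1, -15] + [-2, 12] = [-1, -3]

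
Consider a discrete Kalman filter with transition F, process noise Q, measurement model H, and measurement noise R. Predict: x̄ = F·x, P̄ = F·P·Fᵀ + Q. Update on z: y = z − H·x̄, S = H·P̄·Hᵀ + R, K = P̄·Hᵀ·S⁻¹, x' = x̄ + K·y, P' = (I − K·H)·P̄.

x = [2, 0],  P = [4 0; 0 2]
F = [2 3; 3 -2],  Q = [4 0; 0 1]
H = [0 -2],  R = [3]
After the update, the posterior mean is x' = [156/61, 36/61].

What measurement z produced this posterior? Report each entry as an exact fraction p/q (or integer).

x̄ = F·x = [4, 6]
P̄ = F·P·Fᵀ + Q = [38 12; 12 45]
S = H·P̄·Hᵀ + R = [183]
K = P̄·Hᵀ·S⁻¹ = [-8/61; -30/61]
x' − x̄ = [-88/61, -330/61] = K·y
y = (KᵀK)⁻¹·Kᵀ·(x' − x̄) = [11]
z = y + H·x̄ = [11] + [-12] = [-1]

z = [-1]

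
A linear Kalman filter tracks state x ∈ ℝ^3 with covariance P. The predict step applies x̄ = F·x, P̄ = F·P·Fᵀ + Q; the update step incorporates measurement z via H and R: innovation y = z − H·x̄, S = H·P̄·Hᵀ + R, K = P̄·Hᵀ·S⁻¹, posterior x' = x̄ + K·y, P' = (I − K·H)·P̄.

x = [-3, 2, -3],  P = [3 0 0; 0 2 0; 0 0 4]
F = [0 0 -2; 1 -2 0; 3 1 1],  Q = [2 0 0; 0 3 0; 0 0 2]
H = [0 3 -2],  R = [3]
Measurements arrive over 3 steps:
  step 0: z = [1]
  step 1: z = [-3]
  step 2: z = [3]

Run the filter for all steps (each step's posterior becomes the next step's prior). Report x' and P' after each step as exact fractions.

step 0: x' = [1286/209, -1399/209, -200/19], P' = [3506/209 -512/209 -72/19; -512/209 1902/209 255/19; -72/19 255/19 390/19]
step 1: x' = [192431/29258, 2466897/234064, 1008225/58516], P' = [248942/14629 571881/29258 423540/14629; 571881/29258 9370863/234064 3500715/58516; 423540/14629 3500715/58516 1318701/14629]
step 2: x' = [-47736009/46183990, 388132417/184735960, 311304969/184735960], P' = [236874034/23091995 147815637/23091995 427082733/46183990; 147815637/23091995 1390566229/92367980 4139186331/184735960; 427082733/46183990 4139186331/184735960 3149248551/92367980]

step 0: x̄ = F·x = [6, -7, -10]
step 0: P̄ = F·P·Fᵀ + Q = [18 0 -8; 0 14 5; -8 5 35]
step 0: y = z − H·x̄ = [2]
step 0: S = H·P̄·Hᵀ + R = [209]
step 0: K = P̄·Hᵀ·S⁻¹ = [16/209; 32/209; -5/19]
step 0: x' = x̄ + K·y = [1286/209, -1399/209, -200/19]
step 0: P' = (I − K·H)·P̄ = [3506/209 -512/209 -72/19; -512/209 1902/209 255/19; -72/19 255/19 390/19]
step 1: x̄ = F·x = [400/19, 4084/209, 259/209]
step 1: P̄ = F·P·Fᵀ + Q = [1598/19 1164/19 -858/19; 1164/19 13789/209 2872/209; -858/19 2872/209 35950/209]
step 1: y = z − H·x̄ = [-12361/209]
step 1: S = H·P̄·Hᵀ + R = [234064/209]
step 1: K = P̄·Hᵀ·S⁻¹ = [7161/29258; 35623/234064; -15821/58516]
step 1: x' = x̄ + K·y = [192431/29258, 2466897/234064, 1008225/58516]
step 1: P' = (I − K·H)·P̄ = [248942/14629 571881/29258 423540/14629; 571881/29258 9370863/234064 3500715/58516; 423540/14629 3500715/58516 1318701/14629]
step 2: x̄ = F·x = [-1008225/29258, -1697173/117032, 11118141/234064]
step 2: P̄ = F·P·Fᵀ + Q = [5304062/14629 2653635/14629 -13857999/29258; 2653635/14629 5967131/58516 -25448415/117032; -13857999/29258 -25448415/117032 162901703/234064]
step 2: y = z − H·x̄ = [4140189/29258]
step 2: S = H·P̄·Hᵀ + R = [92367980/14629]
step 2: K = P̄·Hᵀ·S⁻¹ = [5454726/23091995; 2709363/23091995; -59811737/184735960]
step 2: x' = x̄ + K·y = [-47736009/46183990, 388132417/184735960, 311304969/184735960]
step 2: P' = (I − K·H)·P̄ = [236874034/23091995 147815637/23091995 427082733/46183990; 147815637/23091995 1390566229/92367980 4139186331/184735960; 427082733/46183990 4139186331/184735960 3149248551/92367980]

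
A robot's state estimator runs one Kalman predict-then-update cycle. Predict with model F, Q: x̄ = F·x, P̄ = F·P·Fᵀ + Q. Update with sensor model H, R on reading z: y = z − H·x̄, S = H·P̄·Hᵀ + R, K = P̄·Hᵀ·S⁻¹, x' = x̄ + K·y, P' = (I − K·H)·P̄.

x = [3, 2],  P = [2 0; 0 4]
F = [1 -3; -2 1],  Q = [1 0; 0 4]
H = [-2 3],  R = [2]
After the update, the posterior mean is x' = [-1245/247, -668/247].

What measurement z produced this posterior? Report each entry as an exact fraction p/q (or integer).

x̄ = F·x = [-3, -4]
P̄ = F·P·Fᵀ + Q = [39 -16; -16 16]
S = H·P̄·Hᵀ + R = [494]
K = P̄·Hᵀ·S⁻¹ = [-63/247; 40/247]
x' − x̄ = [-504/247, 320/247] = K·y
y = (KᵀK)⁻¹·Kᵀ·(x' − x̄) = [8]
z = y + H·x̄ = [8] + [-6] = [2]

z = [2]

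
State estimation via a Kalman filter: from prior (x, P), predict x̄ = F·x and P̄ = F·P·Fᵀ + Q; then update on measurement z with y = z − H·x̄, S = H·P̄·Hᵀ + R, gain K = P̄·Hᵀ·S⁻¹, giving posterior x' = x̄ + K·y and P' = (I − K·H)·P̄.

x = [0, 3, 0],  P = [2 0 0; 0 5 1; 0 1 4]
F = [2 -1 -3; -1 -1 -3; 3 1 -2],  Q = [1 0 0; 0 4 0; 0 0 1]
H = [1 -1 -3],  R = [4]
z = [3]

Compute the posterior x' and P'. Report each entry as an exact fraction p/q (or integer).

x̄ = F·x = [-3, -3, 3]
P̄ = F·P·Fᵀ + Q = [56 43 30; 43 53 12; 30 12 36]
y = z − H·x̄ = [12]
S = H·P̄·Hᵀ + R = [243]
K = P̄·Hᵀ·S⁻¹ = [-77/243; -46/243; -10/27]
x' = x̄ + K·y = [-551/81, -427/81, -13/9]
P' = (I − K·H)·P̄ = [7679/243 6907/243 40/27; 6907/243 10763/243 -136/27; 40/27 -136/27 8/3]

x' = [-551/81, -427/81, -13/9]
P' = [7679/243 6907/243 40/27; 6907/243 10763/243 -136/27; 40/27 -136/27 8/3]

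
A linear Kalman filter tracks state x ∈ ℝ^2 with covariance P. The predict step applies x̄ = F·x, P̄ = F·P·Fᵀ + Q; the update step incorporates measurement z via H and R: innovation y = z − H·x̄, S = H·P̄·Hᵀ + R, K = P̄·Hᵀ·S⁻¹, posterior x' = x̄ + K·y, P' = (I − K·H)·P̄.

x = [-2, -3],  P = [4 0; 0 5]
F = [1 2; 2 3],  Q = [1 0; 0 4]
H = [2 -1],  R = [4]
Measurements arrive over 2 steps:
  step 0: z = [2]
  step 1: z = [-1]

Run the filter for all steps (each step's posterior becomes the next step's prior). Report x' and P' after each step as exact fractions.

step 0: x' = [-76/17, -166/17], P' = [281/17 514/17; 514/17 984/17]
step 1: x' = [-1615/297, -928/99], P' = [16798/297 10360/99; 10360/99 6472/33]

step 0: x̄ = F·x = [-8, -13]
step 0: P̄ = F·P·Fᵀ + Q = [25 38; 38 65]
step 0: y = z − H·x̄ = [5]
step 0: S = H·P̄·Hᵀ + R = [17]
step 0: K = P̄·Hᵀ·S⁻¹ = [12/17; 11/17]
step 0: x' = x̄ + K·y = [-76/17, -166/17]
step 0: P' = (I − K·H)·P̄ = [281/17 514/17; 514/17 984/17]
step 1: x̄ = F·x = [-24, -650/17]
step 1: P̄ = F·P·Fᵀ + Q = [370 592; 592 16216/17]
step 1: y = z − H·x̄ = [149/17]
step 1: S = H·P̄·Hᵀ + R = [1188/17]
step 1: K = P̄·Hᵀ·S⁻¹ = [629/297; 326/99]
step 1: x' = x̄ + K·y = [-1615/297, -928/99]
step 1: P' = (I − K·H)·P̄ = [16798/297 10360/99; 10360/99 6472/33]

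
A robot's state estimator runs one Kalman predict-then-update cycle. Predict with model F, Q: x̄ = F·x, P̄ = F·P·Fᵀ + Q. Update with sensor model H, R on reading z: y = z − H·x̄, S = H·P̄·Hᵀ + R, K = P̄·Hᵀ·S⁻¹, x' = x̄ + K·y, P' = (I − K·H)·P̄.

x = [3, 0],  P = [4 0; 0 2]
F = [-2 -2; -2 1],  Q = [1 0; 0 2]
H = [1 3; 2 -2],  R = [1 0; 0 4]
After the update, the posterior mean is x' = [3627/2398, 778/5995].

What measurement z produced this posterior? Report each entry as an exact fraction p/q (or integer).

z = [2, 3]

x̄ = F·x = [-6, -6]
P̄ = F·P·Fᵀ + Q = [25 12; 12 20]
S = H·P̄·Hᵀ + R = [278 -22; -22 88]
K = P̄·Hᵀ·S⁻¹ = [27/109 857/2398; 136/545 -716/5995]
x' − x̄ = [18015/2398, 36748/5995] = K·y
y = (KᵀK)⁻¹·Kᵀ·(x' − x̄) = [26, 3]
z = y + H·x̄ = [26, 3] + [-24, 0] = [2, 3]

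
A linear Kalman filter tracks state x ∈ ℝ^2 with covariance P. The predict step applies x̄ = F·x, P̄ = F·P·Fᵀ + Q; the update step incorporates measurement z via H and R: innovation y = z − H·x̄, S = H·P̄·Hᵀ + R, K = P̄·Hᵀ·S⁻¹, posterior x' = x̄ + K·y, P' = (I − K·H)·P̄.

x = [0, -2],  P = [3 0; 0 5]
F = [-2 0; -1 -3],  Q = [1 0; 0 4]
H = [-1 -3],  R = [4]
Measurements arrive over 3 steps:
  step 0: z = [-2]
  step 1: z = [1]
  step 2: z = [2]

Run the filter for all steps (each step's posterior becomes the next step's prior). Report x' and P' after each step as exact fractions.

step 0: x̄ = F·x = [0, 6]
step 0: P̄ = F·P·Fᵀ + Q = [13 6; 6 52]
step 0: y = z − H·x̄ = [16]
step 0: S = H·P̄·Hᵀ + R = [521]
step 0: K = P̄·Hᵀ·S⁻¹ = [-31/521; -162/521]
step 0: x' = x̄ + K·y = [-496/521, 534/521]
step 0: P' = (I − K·H)·P̄ = [5812/521 -1896/521; -1896/521 848/521]
step 1: x̄ = F·x = [992/521, -1106/521]
step 1: P̄ = F·P·Fᵀ + Q = [23769/521 248/521; 248/521 4152/521]
step 1: y = z − H·x̄ = [-1805/521]
step 1: S = H·P̄·Hᵀ + R = [64709/521]
step 1: K = P̄·Hᵀ·S⁻¹ = [-24513/64709; -12704/64709]
step 1: x' = x̄ + K·y = [208133/64709, -93354/64709]
step 1: P' = (I − K·H)·P̄ = [1798812/64709 -566920/64709; -566920/64709 205912/64709]
step 2: x̄ = F·x = [-416266/64709, 71929/64709]
step 2: P̄ = F·P·Fᵀ + Q = [7259957/64709 196104/64709; 196104/64709 509336/64709]
step 2: y = z − H·x̄ = [-71061/64709]
step 2: S = H·P̄·Hᵀ + R = [13279441/64709]
step 2: K = P̄·Hᵀ·S⁻¹ = [-7848269/13279441; -1724112/13279441]
step 2: x' = x̄ + K·y = [-76806533/13279441, 16654469/13279441]
step 2: P' = (I − K·H)·P̄ = [537990764/13279441 -168865896/13279441; -168865896/13279441 58587448/13279441]

step 0: x' = [-496/521, 534/521], P' = [5812/521 -1896/521; -1896/521 848/521]
step 1: x' = [208133/64709, -93354/64709], P' = [1798812/64709 -566920/64709; -566920/64709 205912/64709]
step 2: x' = [-76806533/13279441, 16654469/13279441], P' = [537990764/13279441 -168865896/13279441; -168865896/13279441 58587448/13279441]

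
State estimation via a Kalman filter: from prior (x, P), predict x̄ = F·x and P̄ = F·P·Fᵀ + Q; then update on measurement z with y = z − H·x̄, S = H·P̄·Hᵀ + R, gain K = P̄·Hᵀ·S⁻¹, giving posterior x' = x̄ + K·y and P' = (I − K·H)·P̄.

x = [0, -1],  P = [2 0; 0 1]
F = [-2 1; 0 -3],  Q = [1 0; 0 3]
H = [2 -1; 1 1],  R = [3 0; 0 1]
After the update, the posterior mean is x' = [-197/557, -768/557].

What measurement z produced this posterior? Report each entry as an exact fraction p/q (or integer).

z = [1, -2]

x̄ = F·x = [-1, 3]
P̄ = F·P·Fᵀ + Q = [10 -3; -3 12]
S = H·P̄·Hᵀ + R = [67 5; 5 17]
K = P̄·Hᵀ·S⁻¹ = [178/557 177/557; -351/1114 693/1114]
x' − x̄ = [360/557, -2439/557] = K·y
y = (KᵀK)⁻¹·Kᵀ·(x' − x̄) = [6, -4]
z = y + H·x̄ = [6, -4] + [-5, 2] = [1, -2]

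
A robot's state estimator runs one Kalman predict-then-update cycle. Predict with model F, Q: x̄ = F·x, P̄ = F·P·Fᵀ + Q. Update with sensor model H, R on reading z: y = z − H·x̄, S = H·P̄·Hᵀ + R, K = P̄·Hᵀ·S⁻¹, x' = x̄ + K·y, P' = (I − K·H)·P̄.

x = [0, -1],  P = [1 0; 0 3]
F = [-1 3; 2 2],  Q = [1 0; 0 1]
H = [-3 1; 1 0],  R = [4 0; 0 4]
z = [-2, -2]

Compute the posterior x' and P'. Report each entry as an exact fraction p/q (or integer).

x̄ = F·x = [-3, -2]
P̄ = F·P·Fᵀ + Q = [29 16; 16 17]
y = z − H·x̄ = [-9, 1]
S = H·P̄·Hᵀ + R = [186 -71; -71 33]
K = P̄·Hᵀ·S⁻¹ = [-284/1097 353/1097; 113/1097 775/1097]
x' = x̄ + K·y = [-382/1097, -2436/1097]
P' = (I − K·H)·P̄ = [1412/1097 3100/1097; 3100/1097 9752/1097]

x' = [-382/1097, -2436/1097]
P' = [1412/1097 3100/1097; 3100/1097 9752/1097]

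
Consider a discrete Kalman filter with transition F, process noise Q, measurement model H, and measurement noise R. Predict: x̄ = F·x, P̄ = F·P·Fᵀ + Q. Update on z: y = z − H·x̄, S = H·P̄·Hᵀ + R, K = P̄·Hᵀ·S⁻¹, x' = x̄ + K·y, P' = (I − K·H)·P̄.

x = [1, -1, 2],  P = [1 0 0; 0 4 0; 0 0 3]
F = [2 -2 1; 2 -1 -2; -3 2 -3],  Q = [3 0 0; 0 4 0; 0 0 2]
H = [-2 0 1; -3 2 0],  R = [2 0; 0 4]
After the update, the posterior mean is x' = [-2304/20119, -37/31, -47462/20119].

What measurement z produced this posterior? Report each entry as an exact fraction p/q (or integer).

z = [-2, -2]

x̄ = F·x = [6, -1, -11]
P̄ = F·P·Fᵀ + Q = [26 6 -31; 6 24 4; -31 4 54]
S = H·P̄·Hᵀ + R = [284 233; 233 262]
K = P̄·Hᵀ·S⁻¹ = [-6368/20119 595/20119; -14/31 16/31; 6859/20119 1656/20119]
x' − x̄ = [-123018/20119, -6/31, 173847/20119] = K·y
y = (KᵀK)⁻¹·Kᵀ·(x' − x̄) = [21, 18]
z = y + H·x̄ = [21, 18] + [-23, -20] = [-2, -2]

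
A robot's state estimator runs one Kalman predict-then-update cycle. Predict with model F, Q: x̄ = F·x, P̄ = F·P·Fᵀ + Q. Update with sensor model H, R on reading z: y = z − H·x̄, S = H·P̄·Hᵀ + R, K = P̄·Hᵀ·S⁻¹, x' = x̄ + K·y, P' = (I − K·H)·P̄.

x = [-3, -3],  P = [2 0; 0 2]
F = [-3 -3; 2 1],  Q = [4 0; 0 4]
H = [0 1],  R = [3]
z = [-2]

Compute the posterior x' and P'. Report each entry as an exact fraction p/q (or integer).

x' = [180/17, -55/17]
P' = [356/17 -54/17; -54/17 42/17]

x̄ = F·x = [18, -9]
P̄ = F·P·Fᵀ + Q = [40 -18; -18 14]
y = z − H·x̄ = [7]
S = H·P̄·Hᵀ + R = [17]
K = P̄·Hᵀ·S⁻¹ = [-18/17; 14/17]
x' = x̄ + K·y = [180/17, -55/17]
P' = (I − K·H)·P̄ = [356/17 -54/17; -54/17 42/17]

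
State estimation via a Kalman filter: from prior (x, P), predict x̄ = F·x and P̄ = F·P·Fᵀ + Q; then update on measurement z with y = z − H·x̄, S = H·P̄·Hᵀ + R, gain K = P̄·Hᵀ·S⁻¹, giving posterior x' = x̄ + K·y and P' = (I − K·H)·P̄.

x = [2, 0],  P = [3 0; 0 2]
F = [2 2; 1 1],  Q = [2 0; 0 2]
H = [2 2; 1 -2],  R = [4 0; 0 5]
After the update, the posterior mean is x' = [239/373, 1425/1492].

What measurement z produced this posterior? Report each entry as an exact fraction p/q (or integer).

x̄ = F·x = [4, 2]
P̄ = F·P·Fᵀ + Q = [22 10; 10 7]
S = H·P̄·Hᵀ + R = [200 -4; -4 15]
K = P̄·Hᵀ·S⁻¹ = [121/373 82/373; 247/1492 -83/373]
x' − x̄ = [-1253/373, -1559/1492] = K·y
y = (KᵀK)⁻¹·Kᵀ·(x' − x̄) = [-9, -2]
z = y + H·x̄ = [-9, -2] + [12, 0] = [3, -2]

z = [3, -2]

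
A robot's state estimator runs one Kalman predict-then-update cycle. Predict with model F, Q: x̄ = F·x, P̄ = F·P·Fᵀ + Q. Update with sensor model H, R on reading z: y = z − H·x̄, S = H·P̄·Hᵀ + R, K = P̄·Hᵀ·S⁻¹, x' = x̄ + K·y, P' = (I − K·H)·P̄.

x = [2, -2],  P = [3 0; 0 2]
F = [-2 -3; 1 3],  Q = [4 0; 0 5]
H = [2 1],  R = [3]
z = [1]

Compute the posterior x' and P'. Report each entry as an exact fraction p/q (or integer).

x' = [182/69, -298/69]
P' = [410/69 -688/69; -688/69 1310/69]

x̄ = F·x = [2, -4]
P̄ = F·P·Fᵀ + Q = [34 -24; -24 26]
y = z − H·x̄ = [1]
S = H·P̄·Hᵀ + R = [69]
K = P̄·Hᵀ·S⁻¹ = [44/69; -22/69]
x' = x̄ + K·y = [182/69, -298/69]
P' = (I − K·H)·P̄ = [410/69 -688/69; -688/69 1310/69]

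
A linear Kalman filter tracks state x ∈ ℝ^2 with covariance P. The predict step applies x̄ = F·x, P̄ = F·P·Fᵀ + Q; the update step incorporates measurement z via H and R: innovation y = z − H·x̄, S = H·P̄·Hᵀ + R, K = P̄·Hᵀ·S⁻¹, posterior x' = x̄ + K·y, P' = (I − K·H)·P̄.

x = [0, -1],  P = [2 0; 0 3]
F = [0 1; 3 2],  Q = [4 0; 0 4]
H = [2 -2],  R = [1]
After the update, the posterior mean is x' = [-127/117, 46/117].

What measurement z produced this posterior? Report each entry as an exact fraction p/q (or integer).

z = [-3]

x̄ = F·x = [-1, -2]
P̄ = F·P·Fᵀ + Q = [7 6; 6 34]
S = H·P̄·Hᵀ + R = [117]
K = P̄·Hᵀ·S⁻¹ = [2/117; -56/117]
x' − x̄ = [-10/117, 280/117] = K·y
y = (KᵀK)⁻¹·Kᵀ·(x' − x̄) = [-5]
z = y + H·x̄ = [-5] + [2] = [-3]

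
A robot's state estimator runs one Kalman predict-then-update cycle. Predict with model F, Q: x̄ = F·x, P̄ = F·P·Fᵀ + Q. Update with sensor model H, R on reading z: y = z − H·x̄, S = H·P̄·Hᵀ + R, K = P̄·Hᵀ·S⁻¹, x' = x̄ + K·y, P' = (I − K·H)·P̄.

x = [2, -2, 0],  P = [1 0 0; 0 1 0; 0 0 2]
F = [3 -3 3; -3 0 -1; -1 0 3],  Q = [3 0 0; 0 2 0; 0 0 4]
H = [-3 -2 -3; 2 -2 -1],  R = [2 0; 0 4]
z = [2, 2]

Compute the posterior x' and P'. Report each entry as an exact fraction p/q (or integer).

x̄ = F·x = [12, -6, -2]
P̄ = F·P·Fᵀ + Q = [39 -15 15; -15 13 -3; 15 -3 23]
y = z − H·x̄ = [20, -36]
S = H·P̄·Hᵀ + R = [666 -212; -212 283]
K = P̄·Hᵀ·S⁻¹ = [-8820/71767 16977/71767; -1656/71767 -14681/71767; -13904/71767 -7119/71767]
x' = x̄ + K·y = [73632/71767, 64794/71767, -165330/71767]
P' = (I − K·H)·P̄ = [55812/71767 70236/71767 -96756/71767; 70236/71767 201246/71767 -203296/71767; -96756/71767 -203296/71767 241556/71767]

x' = [73632/71767, 64794/71767, -165330/71767]
P' = [55812/71767 70236/71767 -96756/71767; 70236/71767 201246/71767 -203296/71767; -96756/71767 -203296/71767 241556/71767]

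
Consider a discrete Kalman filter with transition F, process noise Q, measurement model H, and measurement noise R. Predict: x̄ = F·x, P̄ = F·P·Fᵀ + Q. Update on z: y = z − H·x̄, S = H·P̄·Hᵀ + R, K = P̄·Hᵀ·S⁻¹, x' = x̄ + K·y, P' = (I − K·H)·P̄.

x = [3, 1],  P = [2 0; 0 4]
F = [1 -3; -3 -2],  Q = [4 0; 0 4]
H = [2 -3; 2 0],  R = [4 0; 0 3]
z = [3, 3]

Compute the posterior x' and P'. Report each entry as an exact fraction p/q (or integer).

x' = [3722/2631, -181/877]
P' = [1936/2631 428/877; 428/877 668/877]

x̄ = F·x = [0, -11]
P̄ = F·P·Fᵀ + Q = [42 18; 18 38]
y = z − H·x̄ = [-30, 3]
S = H·P̄·Hᵀ + R = [298 60; 60 171]
K = P̄·Hᵀ·S⁻¹ = [5/2631 3872/7893; -287/877 856/2631]
x' = x̄ + K·y = [3722/2631, -181/877]
P' = (I − K·H)·P̄ = [1936/2631 428/877; 428/877 668/877]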